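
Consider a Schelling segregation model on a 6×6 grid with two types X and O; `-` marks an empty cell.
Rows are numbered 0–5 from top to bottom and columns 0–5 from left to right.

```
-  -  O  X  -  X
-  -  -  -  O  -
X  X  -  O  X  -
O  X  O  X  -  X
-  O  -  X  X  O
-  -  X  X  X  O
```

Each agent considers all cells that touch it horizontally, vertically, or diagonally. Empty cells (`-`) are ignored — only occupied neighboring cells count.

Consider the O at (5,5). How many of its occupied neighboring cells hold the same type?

Occupied neighbors of (5,5): (4,4)=X, (4,5)=O, (5,4)=X.
Same type (O): 1 of 3.

1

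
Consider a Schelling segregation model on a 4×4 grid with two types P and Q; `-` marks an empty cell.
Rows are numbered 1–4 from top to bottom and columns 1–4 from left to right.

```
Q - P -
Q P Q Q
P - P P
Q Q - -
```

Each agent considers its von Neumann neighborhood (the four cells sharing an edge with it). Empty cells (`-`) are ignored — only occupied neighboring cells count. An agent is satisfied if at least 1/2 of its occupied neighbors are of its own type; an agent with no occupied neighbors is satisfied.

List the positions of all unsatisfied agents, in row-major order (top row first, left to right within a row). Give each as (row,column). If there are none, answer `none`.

(1,3), (2,1), (2,2), (2,3), (3,1)

Row 1: (1,1)Q 1/1 ok · (1,3)P 0/1 unhappy
Row 2: (2,1)Q 1/3 unhappy · (2,2)P 0/2 unhappy · (2,3)Q 1/4 unhappy · (2,4)Q 1/2 ok
Row 3: (3,1)P 0/2 unhappy · (3,3)P 1/2 ok · (3,4)P 1/2 ok
Row 4: (4,1)Q 1/2 ok · (4,2)Q 1/1 ok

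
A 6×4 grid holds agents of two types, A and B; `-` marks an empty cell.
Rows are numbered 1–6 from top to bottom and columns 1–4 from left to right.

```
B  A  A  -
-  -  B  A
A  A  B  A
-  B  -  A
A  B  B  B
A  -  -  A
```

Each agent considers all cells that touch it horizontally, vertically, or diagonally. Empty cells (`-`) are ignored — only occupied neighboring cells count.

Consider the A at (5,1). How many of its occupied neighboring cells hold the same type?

Occupied neighbors of (5,1): (4,2)=B, (5,2)=B, (6,1)=A.
Same type (A): 1 of 3.

1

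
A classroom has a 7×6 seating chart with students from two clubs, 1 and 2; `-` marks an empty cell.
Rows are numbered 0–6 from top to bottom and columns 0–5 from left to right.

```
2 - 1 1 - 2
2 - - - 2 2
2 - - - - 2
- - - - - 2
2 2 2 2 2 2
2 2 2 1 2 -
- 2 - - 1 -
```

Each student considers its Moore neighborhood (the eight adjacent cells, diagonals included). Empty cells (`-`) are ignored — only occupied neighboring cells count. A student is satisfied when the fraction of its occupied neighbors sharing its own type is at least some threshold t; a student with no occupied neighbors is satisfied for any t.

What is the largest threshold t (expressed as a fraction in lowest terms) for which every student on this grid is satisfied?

1/6

Row 0: (0,0)2 1/1 · (0,2)1 1/1 · (0,3)1 1/2 · (0,5)2 2/2
Row 1: (1,0)2 2/2 · (1,4)2 3/4 · (1,5)2 3/3
Row 2: (2,0)2 1/1 · (2,5)2 3/3
Row 3: (3,5)2 3/3
Row 4: (4,0)2 3/3 · (4,1)2 5/5 · (4,2)2 4/5 · (4,3)2 4/5 · (4,4)2 4/5 · (4,5)2 3/3
Row 5: (5,0)2 4/4 · (5,1)2 6/6 · (5,2)2 5/6 · (5,3)1 1/6 · (5,4)2 3/5
Row 6: (6,1)2 3/3 · (6,4)1 1/2
The smallest same-type fraction is 1/6 at (5,3), which reduces to 1/6. Any threshold above that leaves this student unsatisfied.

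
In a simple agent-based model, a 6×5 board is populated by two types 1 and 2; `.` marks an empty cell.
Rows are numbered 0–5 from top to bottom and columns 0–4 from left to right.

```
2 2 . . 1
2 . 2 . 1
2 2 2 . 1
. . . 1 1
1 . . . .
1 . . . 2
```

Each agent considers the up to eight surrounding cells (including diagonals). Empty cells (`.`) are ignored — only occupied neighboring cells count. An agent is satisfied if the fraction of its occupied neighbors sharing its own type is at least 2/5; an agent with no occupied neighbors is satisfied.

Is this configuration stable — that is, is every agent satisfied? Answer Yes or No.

Yes

(0,0)2 2/2 ok
(0,1)2 3/3 ok
(0,4)1 1/1 ok
(1,0)2 4/4 ok
(1,2)2 3/3 ok
(1,4)1 2/2 ok
(2,0)2 2/2 ok
(2,1)2 4/4 ok
(2,2)2 2/3 ok
(2,4)1 3/3 ok
(3,3)1 2/3 ok
(3,4)1 2/2 ok
(4,0)1 1/1 ok
(5,0)1 1/1 ok
(5,4)2 0/0 ok
All meet the threshold, so the configuration is stable.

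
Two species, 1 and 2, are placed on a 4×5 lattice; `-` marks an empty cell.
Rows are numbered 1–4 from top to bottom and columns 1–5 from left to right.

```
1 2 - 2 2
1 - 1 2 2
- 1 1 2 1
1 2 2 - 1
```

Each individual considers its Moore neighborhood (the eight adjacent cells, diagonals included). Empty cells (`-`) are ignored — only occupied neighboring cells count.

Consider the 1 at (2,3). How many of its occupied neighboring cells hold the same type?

Occupied neighbors of (2,3): (1,2)=2, (1,4)=2, (2,4)=2, (3,2)=1, (3,3)=1, (3,4)=2.
Same type (1): 2 of 6.

2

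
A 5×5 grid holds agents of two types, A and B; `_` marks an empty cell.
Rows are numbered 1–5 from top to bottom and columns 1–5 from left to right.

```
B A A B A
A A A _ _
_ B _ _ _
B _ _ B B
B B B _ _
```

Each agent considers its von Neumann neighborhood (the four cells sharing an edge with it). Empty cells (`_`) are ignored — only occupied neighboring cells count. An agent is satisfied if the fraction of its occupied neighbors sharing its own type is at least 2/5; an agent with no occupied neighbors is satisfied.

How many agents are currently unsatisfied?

4

(1,1)B 0/2 unhappy
(1,2)A 2/3 ok
(1,3)A 2/3 ok
(1,4)B 0/2 unhappy
(1,5)A 0/1 unhappy
(2,1)A 1/2 ok
(2,2)A 3/4 ok
(2,3)A 2/2 ok
(3,2)B 0/1 unhappy
(4,1)B 1/1 ok
(4,4)B 1/1 ok
(4,5)B 1/1 ok
(5,1)B 2/2 ok
(5,2)B 2/2 ok
(5,3)B 1/1 ok
Unsatisfied: (1,1), (1,4), (1,5), (3,2) — 4 in total.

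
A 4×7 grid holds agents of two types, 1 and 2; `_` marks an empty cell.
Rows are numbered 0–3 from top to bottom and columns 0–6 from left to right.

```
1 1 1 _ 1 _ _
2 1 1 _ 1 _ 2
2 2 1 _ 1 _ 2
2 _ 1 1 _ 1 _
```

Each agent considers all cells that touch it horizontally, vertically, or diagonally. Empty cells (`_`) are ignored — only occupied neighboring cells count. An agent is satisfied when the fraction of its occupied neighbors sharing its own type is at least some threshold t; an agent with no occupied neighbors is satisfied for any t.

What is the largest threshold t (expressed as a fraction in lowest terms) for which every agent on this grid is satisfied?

2/5

Row 0: (0,0)1 2/3 · (0,1)1 4/5 · (0,2)1 3/3 · (0,4)1 1/1
Row 1: (1,0)2 2/5 · (1,1)1 5/8 · (1,2)1 4/5 · (1,4)1 2/2 · (1,6)2 1/1
Row 2: (2,0)2 3/4 · (2,1)2 3/7 · (2,2)1 4/5 · (2,4)1 3/3 · (2,6)2 1/2
Row 3: (3,0)2 2/2 · (3,2)1 2/3 · (3,3)1 3/3 · (3,5)1 1/2
The smallest same-type fraction is 2/5 at (1,0), which reduces to 2/5. Any threshold above that leaves this agent unsatisfied.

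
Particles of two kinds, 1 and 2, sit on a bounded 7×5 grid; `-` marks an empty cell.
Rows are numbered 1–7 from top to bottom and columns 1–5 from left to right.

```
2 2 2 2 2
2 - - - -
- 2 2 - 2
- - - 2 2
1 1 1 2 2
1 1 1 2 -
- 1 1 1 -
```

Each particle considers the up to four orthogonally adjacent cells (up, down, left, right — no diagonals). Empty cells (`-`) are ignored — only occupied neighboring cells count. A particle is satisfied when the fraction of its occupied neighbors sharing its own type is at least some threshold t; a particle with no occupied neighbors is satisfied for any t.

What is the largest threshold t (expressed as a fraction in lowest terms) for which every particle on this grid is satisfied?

Row 1: (1,1)2 2/2 · (1,2)2 2/2 · (1,3)2 2/2 · (1,4)2 2/2 · (1,5)2 1/1
Row 2: (2,1)2 1/1
Row 3: (3,2)2 1/1 · (3,3)2 1/1 · (3,5)2 1/1
Row 4: (4,4)2 2/2 · (4,5)2 3/3
Row 5: (5,1)1 2/2 · (5,2)1 3/3 · (5,3)1 2/3 · (5,4)2 3/4 · (5,5)2 2/2
Row 6: (6,1)1 2/2 · (6,2)1 4/4 · (6,3)1 3/4 · (6,4)2 1/3
Row 7: (7,2)1 2/2 · (7,3)1 3/3 · (7,4)1 1/2
The smallest same-type fraction is 1/3 at (6,4), which reduces to 1/3. Any threshold above that leaves this particle unsatisfied.

1/3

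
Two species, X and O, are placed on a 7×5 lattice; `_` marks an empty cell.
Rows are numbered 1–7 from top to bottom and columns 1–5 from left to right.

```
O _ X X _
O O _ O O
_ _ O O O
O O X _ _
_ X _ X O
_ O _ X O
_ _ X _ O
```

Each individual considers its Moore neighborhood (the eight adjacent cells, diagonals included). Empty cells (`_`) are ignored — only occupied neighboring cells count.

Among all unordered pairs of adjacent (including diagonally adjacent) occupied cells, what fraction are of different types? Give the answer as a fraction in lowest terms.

Scan each occupied cell's neighbors to the right and below (and the two forward diagonals) so each pair is counted once.
Row 1: O(1,1)–O(2,1)= O(1,1)–O(2,2)= X(1,3)–X(1,4)= X(1,3)–O(2,4)≠ X(1,3)–O(2,2)≠ X(1,4)–O(2,4)≠ X(1,4)–O(2,5)≠  → 4/7 unlike.
Row 2: O(2,1)–O(2,2)= O(2,2)–O(3,3)= O(2,4)–O(2,5)= O(2,4)–O(3,4)= O(2,4)–O(3,5)= O(2,4)–O(3,3)= O(2,5)–O(3,5)= O(2,5)–O(3,4)=  → 0/8 unlike.
Row 3: O(3,3)–O(3,4)= O(3,3)–X(4,3)≠ O(3,3)–O(4,2)= O(3,4)–O(3,5)= O(3,4)–X(4,3)≠  → 2/5 unlike.
Row 4: O(4,1)–O(4,2)= O(4,1)–X(5,2)≠ O(4,2)–X(4,3)≠ O(4,2)–X(5,2)≠ X(4,3)–X(5,4)= X(4,3)–X(5,2)=  → 3/6 unlike.
Row 5: X(5,2)–O(6,2)≠ X(5,4)–O(5,5)≠ X(5,4)–X(6,4)= X(5,4)–O(6,5)≠ O(5,5)–O(6,5)= O(5,5)–X(6,4)≠  → 4/6 unlike.
Row 6: O(6,2)–X(7,3)≠ X(6,4)–O(6,5)≠ X(6,4)–O(7,5)≠ X(6,4)–X(7,3)= O(6,5)–O(7,5)=  → 3/5 unlike.
Total adjacent occupied pairs: 37; unlike-type pairs: 16.
16/37 is already in lowest terms.

16/37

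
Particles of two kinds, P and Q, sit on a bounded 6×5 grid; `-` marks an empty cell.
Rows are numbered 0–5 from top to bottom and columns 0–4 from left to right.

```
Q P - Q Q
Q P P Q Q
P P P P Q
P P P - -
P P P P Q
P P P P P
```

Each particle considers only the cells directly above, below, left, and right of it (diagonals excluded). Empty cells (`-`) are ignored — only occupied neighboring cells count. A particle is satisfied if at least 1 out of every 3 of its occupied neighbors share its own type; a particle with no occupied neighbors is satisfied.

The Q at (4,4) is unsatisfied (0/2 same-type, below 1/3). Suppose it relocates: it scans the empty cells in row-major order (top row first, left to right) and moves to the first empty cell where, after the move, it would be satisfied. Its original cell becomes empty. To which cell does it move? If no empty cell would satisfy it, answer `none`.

Vacating (4,4). Empty cells in order:
  (0,2): 1/3 same-type → satisfied — stop here.

(0,2)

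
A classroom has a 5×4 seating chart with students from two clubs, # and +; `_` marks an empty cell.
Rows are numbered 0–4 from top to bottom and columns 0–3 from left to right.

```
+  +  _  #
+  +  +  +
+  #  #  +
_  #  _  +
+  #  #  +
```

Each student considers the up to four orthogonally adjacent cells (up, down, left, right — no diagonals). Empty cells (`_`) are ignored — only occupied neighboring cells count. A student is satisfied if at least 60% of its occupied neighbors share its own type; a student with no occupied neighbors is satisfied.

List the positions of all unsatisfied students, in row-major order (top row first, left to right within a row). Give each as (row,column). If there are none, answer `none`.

(0,3), (2,0), (2,1), (2,2), (4,0), (4,2), (4,3)

Row 0: (0,0)+ 2/2 ✓ · (0,1)+ 2/2 ✓ · (0,3)# 0/1 ✗
Row 1: (1,0)+ 3/3 ✓ · (1,1)+ 3/4 ✓ · (1,2)+ 2/3 ✓ · (1,3)+ 2/3 ✓
Row 2: (2,0)+ 1/2 ✗ · (2,1)# 2/4 ✗ · (2,2)# 1/3 ✗ · (2,3)+ 2/3 ✓
Row 3: (3,1)# 2/2 ✓ · (3,3)+ 2/2 ✓
Row 4: (4,0)+ 0/1 ✗ · (4,1)# 2/3 ✓ · (4,2)# 1/2 ✗ · (4,3)+ 1/2 ✗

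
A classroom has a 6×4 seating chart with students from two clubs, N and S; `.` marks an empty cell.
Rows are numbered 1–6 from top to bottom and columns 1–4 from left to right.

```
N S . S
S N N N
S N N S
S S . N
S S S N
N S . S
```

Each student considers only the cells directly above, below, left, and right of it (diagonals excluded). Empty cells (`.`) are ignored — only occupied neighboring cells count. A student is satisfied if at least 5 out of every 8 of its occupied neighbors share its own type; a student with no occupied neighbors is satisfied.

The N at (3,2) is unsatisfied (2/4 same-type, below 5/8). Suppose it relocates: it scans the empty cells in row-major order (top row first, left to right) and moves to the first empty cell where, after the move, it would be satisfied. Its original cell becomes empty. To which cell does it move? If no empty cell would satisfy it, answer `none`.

none

Vacating (3,2). Empty cells in order:
  (1,3): 1/3 same-type → still unsatisfied.
  (4,3): 2/4 same-type → still unsatisfied.
  (6,3): 0/3 same-type → still unsatisfied.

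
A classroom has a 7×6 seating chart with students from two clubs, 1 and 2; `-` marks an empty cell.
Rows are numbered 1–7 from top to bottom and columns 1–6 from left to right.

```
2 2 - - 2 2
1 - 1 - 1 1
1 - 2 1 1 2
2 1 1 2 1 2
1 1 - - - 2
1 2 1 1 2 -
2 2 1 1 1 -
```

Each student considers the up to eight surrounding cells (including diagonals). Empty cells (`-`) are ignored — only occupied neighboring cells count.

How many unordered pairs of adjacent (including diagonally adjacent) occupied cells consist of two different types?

Scan each occupied cell's neighbors to the right and below (and the two forward diagonals) so each pair is counted once.
Row 1: 2(1,1)–2(1,2)= 2(1,1)–1(2,1)≠ 2(1,2)–1(2,3)≠ 2(1,2)–1(2,1)≠ 2(1,5)–2(1,6)= 2(1,5)–1(2,5)≠ 2(1,5)–1(2,6)≠ 2(1,6)–1(2,6)≠ 2(1,6)–1(2,5)≠  → 7/9 unlike.
Row 2: 1(2,1)–1(3,1)= 1(2,3)–2(3,3)≠ 1(2,3)–1(3,4)= 1(2,5)–1(2,6)= 1(2,5)–1(3,5)= 1(2,5)–2(3,6)≠ 1(2,5)–1(3,4)= 1(2,6)–2(3,6)≠ 1(2,6)–1(3,5)=  → 3/9 unlike.
Row 3: 1(3,1)–2(4,1)≠ 1(3,1)–1(4,2)= 2(3,3)–1(3,4)≠ 2(3,3)–1(4,3)≠ 2(3,3)–2(4,4)= 2(3,3)–1(4,2)≠ 1(3,4)–1(3,5)= 1(3,4)–2(4,4)≠ 1(3,4)–1(4,5)= 1(3,4)–1(4,3)= 1(3,5)–2(3,6)≠ 1(3,5)–1(4,5)= 1(3,5)–2(4,6)≠ 1(3,5)–2(4,4)≠ 2(3,6)–2(4,6)= 2(3,6)–1(4,5)≠  → 9/16 unlike.
Row 4: 2(4,1)–1(4,2)≠ 2(4,1)–1(5,1)≠ 2(4,1)–1(5,2)≠ 1(4,2)–1(4,3)= 1(4,2)–1(5,2)= 1(4,2)–1(5,1)= 1(4,3)–2(4,4)≠ 1(4,3)–1(5,2)= 2(4,4)–1(4,5)≠ 1(4,5)–2(4,6)≠ 1(4,5)–2(5,6)≠ 2(4,6)–2(5,6)=  → 7/12 unlike.
Row 5: 1(5,1)–1(5,2)= 1(5,1)–1(6,1)= 1(5,1)–2(6,2)≠ 1(5,2)–2(6,2)≠ 1(5,2)–1(6,3)= 1(5,2)–1(6,1)= 2(5,6)–2(6,5)=  → 2/7 unlike.
Row 6: 1(6,1)–2(6,2)≠ 1(6,1)–2(7,1)≠ 1(6,1)–2(7,2)≠ 2(6,2)–1(6,3)≠ 2(6,2)–2(7,2)= 2(6,2)–1(7,3)≠ 2(6,2)–2(7,1)= 1(6,3)–1(6,4)= 1(6,3)–1(7,3)= 1(6,3)–1(7,4)= 1(6,3)–2(7,2)≠ 1(6,4)–2(6,5)≠ 1(6,4)–1(7,4)= 1(6,4)–1(7,5)= 1(6,4)–1(7,3)= 2(6,5)–1(7,5)≠ 2(6,5)–1(7,4)≠  → 9/17 unlike.
Row 7: 2(7,1)–2(7,2)= 2(7,2)–1(7,3)≠ 1(7,3)–1(7,4)= 1(7,4)–1(7,5)=  → 1/4 unlike.
Total adjacent occupied pairs: 74; unlike-type pairs: 38.

38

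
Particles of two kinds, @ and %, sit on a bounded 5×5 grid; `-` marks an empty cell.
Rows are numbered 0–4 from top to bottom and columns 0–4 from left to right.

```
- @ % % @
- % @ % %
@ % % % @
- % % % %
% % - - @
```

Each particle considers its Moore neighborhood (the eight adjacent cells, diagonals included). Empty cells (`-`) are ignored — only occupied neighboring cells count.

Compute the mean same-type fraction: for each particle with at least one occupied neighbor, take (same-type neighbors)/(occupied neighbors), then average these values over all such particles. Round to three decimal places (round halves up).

(0,1)@ 1/3
(0,2)% 3/5
(0,3)% 3/5
(0,4)@ 0/3
(1,1)% 3/6
(1,2)@ 1/8
(1,3)% 5/8
(1,4)% 3/5
(2,0)@ 0/3
(2,1)% 4/6
(2,2)% 7/8
(2,3)% 6/8
(2,4)@ 0/5
(3,1)% 5/6
(3,2)% 6/6
(3,3)% 4/6
(3,4)% 2/4
(4,0)% 2/2
(4,1)% 3/3
(4,4)@ 0/2
Sum over 20 particles: 1/3 + 3/5 + 3/5 + 0/3 + 3/6 + 1/8 + 5/8 + 3/5 + 0/3 + 4/6 + 7/8 + 6/8 + 0/5 + 5/6 + 6/6 + 4/6 + 2/4 + 2/2 + 3/3 + 0/2 = 427/40; mean = 427/40 ÷ 20 = 427/800 = 0.53375 → 0.534.

0.534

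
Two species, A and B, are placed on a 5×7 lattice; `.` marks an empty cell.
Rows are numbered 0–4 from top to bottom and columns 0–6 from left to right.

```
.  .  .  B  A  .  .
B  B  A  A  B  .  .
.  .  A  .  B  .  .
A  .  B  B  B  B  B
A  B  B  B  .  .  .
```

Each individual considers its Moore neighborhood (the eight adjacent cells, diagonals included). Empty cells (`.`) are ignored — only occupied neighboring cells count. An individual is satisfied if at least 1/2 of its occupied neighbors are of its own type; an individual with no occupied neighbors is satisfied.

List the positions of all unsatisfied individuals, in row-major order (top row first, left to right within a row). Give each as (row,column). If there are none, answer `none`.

(0,3)B 1/4 unhappy
(0,4)A 1/3 unhappy
(1,0)B 1/1 ok
(1,1)B 1/3 unhappy
(1,2)A 2/4 ok
(1,3)A 3/6 ok
(1,4)B 2/4 ok
(2,2)A 2/5 unhappy
(2,4)B 4/5 ok
(3,0)A 1/2 ok
(3,2)B 4/5 ok
(3,3)B 5/6 ok
(3,4)B 4/4 ok
(3,5)B 3/3 ok
(3,6)B 1/1 ok
(4,0)A 1/2 ok
(4,1)B 2/4 ok
(4,2)B 4/4 ok
(4,3)B 4/4 ok

(0,3), (0,4), (1,1), (2,2)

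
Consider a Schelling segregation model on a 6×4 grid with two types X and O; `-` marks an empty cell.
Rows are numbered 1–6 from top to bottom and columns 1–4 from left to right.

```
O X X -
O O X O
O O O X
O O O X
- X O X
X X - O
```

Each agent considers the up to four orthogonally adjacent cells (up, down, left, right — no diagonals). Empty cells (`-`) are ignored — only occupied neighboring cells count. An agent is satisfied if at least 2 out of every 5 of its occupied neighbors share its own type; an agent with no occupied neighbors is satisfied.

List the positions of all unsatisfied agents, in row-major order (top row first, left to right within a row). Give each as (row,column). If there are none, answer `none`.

(1,2), (2,3), (2,4), (3,4), (5,2), (5,3), (5,4), (6,4)

Row 1: (1,1)O 1/2 satisfied · (1,2)X 1/3 not · (1,3)X 2/2 satisfied
Row 2: (2,1)O 3/3 satisfied · (2,2)O 2/4 satisfied · (2,3)X 1/4 not · (2,4)O 0/2 not
Row 3: (3,1)O 3/3 satisfied · (3,2)O 4/4 satisfied · (3,3)O 2/4 satisfied · (3,4)X 1/3 not
Row 4: (4,1)O 2/2 satisfied · (4,2)O 3/4 satisfied · (4,3)O 3/4 satisfied · (4,4)X 2/3 satisfied
Row 5: (5,2)X 1/3 not · (5,3)O 1/3 not · (5,4)X 1/3 not
Row 6: (6,1)X 1/1 satisfied · (6,2)X 2/2 satisfied · (6,4)O 0/1 not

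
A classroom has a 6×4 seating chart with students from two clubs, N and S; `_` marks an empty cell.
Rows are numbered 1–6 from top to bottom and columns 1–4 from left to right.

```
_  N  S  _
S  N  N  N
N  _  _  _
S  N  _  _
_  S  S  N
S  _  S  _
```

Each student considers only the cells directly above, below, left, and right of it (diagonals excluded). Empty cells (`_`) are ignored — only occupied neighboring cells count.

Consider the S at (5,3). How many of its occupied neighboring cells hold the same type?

Occupied neighbors of (5,3): (6,3)=S, (5,2)=S, (5,4)=N.
Same type (S): 2 of 3.

2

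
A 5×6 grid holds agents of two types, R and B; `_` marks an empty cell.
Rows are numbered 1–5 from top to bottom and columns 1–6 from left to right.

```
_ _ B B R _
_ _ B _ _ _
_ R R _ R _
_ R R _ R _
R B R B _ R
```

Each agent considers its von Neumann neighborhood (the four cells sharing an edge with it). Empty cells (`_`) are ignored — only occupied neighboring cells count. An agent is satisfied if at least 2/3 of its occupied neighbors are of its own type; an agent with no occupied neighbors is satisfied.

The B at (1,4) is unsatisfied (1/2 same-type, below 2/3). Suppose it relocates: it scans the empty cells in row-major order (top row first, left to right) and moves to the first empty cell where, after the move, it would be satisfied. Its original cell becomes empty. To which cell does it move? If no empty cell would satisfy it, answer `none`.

Vacating (1,4). Empty cells in order:
  (1,1): 0/0 same-type → satisfied — stop here.

(1,1)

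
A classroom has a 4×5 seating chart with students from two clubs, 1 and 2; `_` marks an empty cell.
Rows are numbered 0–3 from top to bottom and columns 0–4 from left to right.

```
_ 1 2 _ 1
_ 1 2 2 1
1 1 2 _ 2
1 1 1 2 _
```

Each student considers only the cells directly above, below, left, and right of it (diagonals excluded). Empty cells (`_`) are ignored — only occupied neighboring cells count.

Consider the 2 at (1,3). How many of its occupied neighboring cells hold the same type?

1

Occupied neighbors of (1,3): (1,2)=2, (1,4)=1.
Same type (2): 1 of 2.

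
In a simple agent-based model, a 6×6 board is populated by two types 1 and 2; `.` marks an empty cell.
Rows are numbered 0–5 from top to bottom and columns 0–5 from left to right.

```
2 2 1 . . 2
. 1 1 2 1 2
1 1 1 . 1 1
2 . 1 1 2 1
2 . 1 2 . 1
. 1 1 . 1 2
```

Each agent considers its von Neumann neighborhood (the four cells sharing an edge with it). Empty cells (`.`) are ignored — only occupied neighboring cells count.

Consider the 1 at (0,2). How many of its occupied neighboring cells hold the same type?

1

Occupied neighbors of (0,2): (1,2)=1, (0,1)=2.
Same type (1): 1 of 2.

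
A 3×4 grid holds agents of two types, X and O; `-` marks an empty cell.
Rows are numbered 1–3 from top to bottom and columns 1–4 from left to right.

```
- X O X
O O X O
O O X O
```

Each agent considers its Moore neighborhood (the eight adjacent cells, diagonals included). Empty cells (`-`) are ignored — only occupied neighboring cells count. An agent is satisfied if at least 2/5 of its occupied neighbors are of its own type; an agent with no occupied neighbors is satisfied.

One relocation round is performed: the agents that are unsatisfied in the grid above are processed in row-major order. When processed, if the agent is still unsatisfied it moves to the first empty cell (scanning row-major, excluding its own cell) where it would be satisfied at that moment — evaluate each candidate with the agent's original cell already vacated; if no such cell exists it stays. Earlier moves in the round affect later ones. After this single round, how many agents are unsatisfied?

4

Initially unsatisfied (in order): (1,2), (1,4), (2,3), (3,3), (3,4).
  (1,2): no empty cell satisfies it; stays.
  (1,4): no empty cell satisfies it; stays.
  (2,3): no empty cell satisfies it; stays.
  (3,3): no empty cell satisfies it; stays.
  (3,4) → (1,1).
Resulting grid:
O X O X
O O X O
O O X -
Unsatisfied now: (1,2), (1,4), (2,4), (3,3).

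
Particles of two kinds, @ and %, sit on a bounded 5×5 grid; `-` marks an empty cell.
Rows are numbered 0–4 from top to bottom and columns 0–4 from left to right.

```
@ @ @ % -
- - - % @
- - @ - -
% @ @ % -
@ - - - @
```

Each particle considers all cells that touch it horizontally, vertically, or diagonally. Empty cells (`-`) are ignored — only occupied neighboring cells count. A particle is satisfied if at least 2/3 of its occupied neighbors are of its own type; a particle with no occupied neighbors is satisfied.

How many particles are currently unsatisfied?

9

Row 0: (0,0)@ 1/1 ok · (0,1)@ 2/2 ok · (0,2)@ 1/3 unhappy · (0,3)% 1/3 unhappy
Row 1: (1,3)% 1/4 unhappy · (1,4)@ 0/2 unhappy
Row 2: (2,2)@ 2/4 unhappy
Row 3: (3,0)% 0/2 unhappy · (3,1)@ 3/4 ok · (3,2)@ 2/3 ok · (3,3)% 0/3 unhappy
Row 4: (4,0)@ 1/2 unhappy · (4,4)@ 0/1 unhappy
Unsatisfied: (0,2), (0,3), (1,3), (1,4), (2,2), (3,0), (3,3), (4,0), (4,4) — 9 in total.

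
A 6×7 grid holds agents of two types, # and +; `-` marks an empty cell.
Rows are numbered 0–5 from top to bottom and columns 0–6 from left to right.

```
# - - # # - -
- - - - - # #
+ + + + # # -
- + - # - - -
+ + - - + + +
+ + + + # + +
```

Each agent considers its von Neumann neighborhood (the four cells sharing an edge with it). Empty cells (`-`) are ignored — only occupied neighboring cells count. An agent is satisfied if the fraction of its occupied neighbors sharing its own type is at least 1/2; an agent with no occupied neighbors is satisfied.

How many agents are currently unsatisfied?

3

Row 0: (0,0)# 0/0 ok · (0,3)# 1/1 ok · (0,4)# 1/1 ok
Row 1: (1,5)# 2/2 ok · (1,6)# 1/1 ok
Row 2: (2,0)+ 1/1 ok · (2,1)+ 3/3 ok · (2,2)+ 2/2 ok · (2,3)+ 1/3 unhappy · (2,4)# 1/2 ok · (2,5)# 2/2 ok
Row 3: (3,1)+ 2/2 ok · (3,3)# 0/1 unhappy
Row 4: (4,0)+ 2/2 ok · (4,1)+ 3/3 ok · (4,4)+ 1/2 ok · (4,5)+ 3/3 ok · (4,6)+ 2/2 ok
Row 5: (5,0)+ 2/2 ok · (5,1)+ 3/3 ok · (5,2)+ 2/2 ok · (5,3)+ 1/2 ok · (5,4)# 0/3 unhappy · (5,5)+ 2/3 ok · (5,6)+ 2/2 ok
Unsatisfied: (2,3), (3,3), (5,4) — 3 in total.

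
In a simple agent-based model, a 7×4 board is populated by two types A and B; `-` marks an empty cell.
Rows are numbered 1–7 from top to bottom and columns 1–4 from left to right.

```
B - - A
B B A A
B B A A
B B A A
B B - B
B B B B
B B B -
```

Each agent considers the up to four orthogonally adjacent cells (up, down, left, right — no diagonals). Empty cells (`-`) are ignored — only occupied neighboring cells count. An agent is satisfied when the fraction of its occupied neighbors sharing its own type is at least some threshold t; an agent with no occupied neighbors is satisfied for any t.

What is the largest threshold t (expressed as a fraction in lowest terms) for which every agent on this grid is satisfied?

1/2

(1,1)B 1/1
(1,4)A 1/1
(2,1)B 3/3
(2,2)B 2/3
(2,3)A 2/3
(2,4)A 3/3
(3,1)B 3/3
(3,2)B 3/4
(3,3)A 3/4
(3,4)A 3/3
(4,1)B 3/3
(4,2)B 3/4
(4,3)A 2/3
(4,4)A 2/3
(5,1)B 3/3
(5,2)B 3/3
(5,4)B 1/2
(6,1)B 3/3
(6,2)B 4/4
(6,3)B 3/3
(6,4)B 2/2
(7,1)B 2/2
(7,2)B 3/3
(7,3)B 2/2
The smallest same-type fraction is 1/2 at (5,4), which reduces to 1/2. Any threshold above that leaves this agent unsatisfied.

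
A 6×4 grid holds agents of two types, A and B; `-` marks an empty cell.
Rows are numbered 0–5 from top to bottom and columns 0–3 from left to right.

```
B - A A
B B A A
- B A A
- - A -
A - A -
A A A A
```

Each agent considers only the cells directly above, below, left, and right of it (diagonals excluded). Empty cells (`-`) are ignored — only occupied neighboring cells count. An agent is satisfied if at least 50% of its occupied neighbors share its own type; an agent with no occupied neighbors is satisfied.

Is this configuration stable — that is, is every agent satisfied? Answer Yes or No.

Row 0: (0,0)B 1/1 satisfied · (0,2)A 2/2 satisfied · (0,3)A 2/2 satisfied
Row 1: (1,0)B 2/2 satisfied · (1,1)B 2/3 satisfied · (1,2)A 3/4 satisfied · (1,3)A 3/3 satisfied
Row 2: (2,1)B 1/2 satisfied · (2,2)A 3/4 satisfied · (2,3)A 2/2 satisfied
Row 3: (3,2)A 2/2 satisfied
Row 4: (4,0)A 1/1 satisfied · (4,2)A 2/2 satisfied
Row 5: (5,0)A 2/2 satisfied · (5,1)A 2/2 satisfied · (5,2)A 3/3 satisfied · (5,3)A 1/1 satisfied
All meet the threshold, so the configuration is stable.

Yes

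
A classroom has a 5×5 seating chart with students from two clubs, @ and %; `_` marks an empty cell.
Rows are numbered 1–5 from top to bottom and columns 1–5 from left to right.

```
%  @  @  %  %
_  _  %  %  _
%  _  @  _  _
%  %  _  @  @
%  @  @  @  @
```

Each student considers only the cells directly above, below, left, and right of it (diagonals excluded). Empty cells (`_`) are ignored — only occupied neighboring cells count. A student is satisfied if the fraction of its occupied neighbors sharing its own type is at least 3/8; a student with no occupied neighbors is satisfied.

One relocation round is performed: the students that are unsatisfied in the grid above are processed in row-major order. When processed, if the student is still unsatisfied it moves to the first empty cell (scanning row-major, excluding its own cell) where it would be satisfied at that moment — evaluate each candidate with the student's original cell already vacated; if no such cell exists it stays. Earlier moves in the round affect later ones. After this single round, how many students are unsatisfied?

Initially unsatisfied (in order): (1,1), (1,3), (2,3), (3,3), (5,2).
  (1,1) → (2,1).
  (1,3) → (1,1).
  (2,3): now satisfied by earlier moves; stays.
  (3,3) → (3,4).
  (5,2) → (3,3).
Resulting grid:
@ @ _ % %
% _ % % _
% _ @ @ _
% % _ @ @
% _ @ @ @
All satisfied now.

0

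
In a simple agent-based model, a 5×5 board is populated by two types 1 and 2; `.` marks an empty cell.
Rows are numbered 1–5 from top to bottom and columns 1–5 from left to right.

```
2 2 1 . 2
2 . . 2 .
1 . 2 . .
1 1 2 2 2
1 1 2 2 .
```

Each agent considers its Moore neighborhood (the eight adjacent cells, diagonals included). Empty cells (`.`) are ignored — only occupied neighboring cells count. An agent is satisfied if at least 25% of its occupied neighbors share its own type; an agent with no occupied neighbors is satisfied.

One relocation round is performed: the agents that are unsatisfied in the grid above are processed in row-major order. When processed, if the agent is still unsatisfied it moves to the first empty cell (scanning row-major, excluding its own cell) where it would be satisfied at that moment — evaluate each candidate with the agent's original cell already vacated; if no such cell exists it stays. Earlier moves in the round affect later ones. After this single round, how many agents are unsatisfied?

Initially unsatisfied (in order): (1,3).
  (1,3) → (3,2).
Resulting grid:
2 2 . . 2
2 . . 2 .
1 1 2 . .
1 1 2 2 2
1 1 2 2 .
All satisfied now.

0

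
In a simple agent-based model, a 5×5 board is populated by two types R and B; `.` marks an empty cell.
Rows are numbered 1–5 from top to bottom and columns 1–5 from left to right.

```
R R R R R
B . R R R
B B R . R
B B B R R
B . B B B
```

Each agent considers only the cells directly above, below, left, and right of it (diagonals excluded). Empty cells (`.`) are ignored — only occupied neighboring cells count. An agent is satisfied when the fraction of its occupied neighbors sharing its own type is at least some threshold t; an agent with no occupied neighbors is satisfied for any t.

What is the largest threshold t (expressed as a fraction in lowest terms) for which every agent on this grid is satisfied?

1/3

Row 1: (1,1)R 1/2 · (1,2)R 2/2 · (1,3)R 3/3 · (1,4)R 3/3 · (1,5)R 2/2
Row 2: (2,1)B 1/2 · (2,3)R 3/3 · (2,4)R 3/3 · (2,5)R 3/3
Row 3: (3,1)B 3/3 · (3,2)B 2/3 · (3,3)R 1/3 · (3,5)R 2/2
Row 4: (4,1)B 3/3 · (4,2)B 3/3 · (4,3)B 2/4 · (4,4)R 1/3 · (4,5)R 2/3
Row 5: (5,1)B 1/1 · (5,3)B 2/2 · (5,4)B 2/3 · (5,5)B 1/2
The smallest same-type fraction is 1/3 at (3,3), which reduces to 1/3. Any threshold above that leaves this agent unsatisfied.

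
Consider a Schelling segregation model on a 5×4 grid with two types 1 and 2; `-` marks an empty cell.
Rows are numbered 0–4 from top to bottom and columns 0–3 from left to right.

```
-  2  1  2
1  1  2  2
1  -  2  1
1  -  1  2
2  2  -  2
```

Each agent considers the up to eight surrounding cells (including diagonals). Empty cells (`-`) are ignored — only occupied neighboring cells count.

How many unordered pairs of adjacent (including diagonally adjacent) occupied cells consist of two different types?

Scan each occupied cell's neighbors to the right and below (and the two forward diagonals) so each pair is counted once.
Row 0: 2(0,1)–1(0,2)≠ 2(0,1)–1(1,1)≠ 2(0,1)–2(1,2)= 2(0,1)–1(1,0)≠ 1(0,2)–2(0,3)≠ 1(0,2)–2(1,2)≠ 1(0,2)–2(1,3)≠ 1(0,2)–1(1,1)= 2(0,3)–2(1,3)= 2(0,3)–2(1,2)=  → 6/10 unlike.
Row 1: 1(1,0)–1(1,1)= 1(1,0)–1(2,0)= 1(1,1)–2(1,2)≠ 1(1,1)–2(2,2)≠ 1(1,1)–1(2,0)= 2(1,2)–2(1,3)= 2(1,2)–2(2,2)= 2(1,2)–1(2,3)≠ 2(1,3)–1(2,3)≠ 2(1,3)–2(2,2)=  → 4/10 unlike.
Row 2: 1(2,0)–1(3,0)= 2(2,2)–1(2,3)≠ 2(2,2)–1(3,2)≠ 2(2,2)–2(3,3)= 1(2,3)–2(3,3)≠ 1(2,3)–1(3,2)=  → 3/6 unlike.
Row 3: 1(3,0)–2(4,0)≠ 1(3,0)–2(4,1)≠ 1(3,2)–2(3,3)≠ 1(3,2)–2(4,3)≠ 1(3,2)–2(4,1)≠ 2(3,3)–2(4,3)=  → 5/6 unlike.
Row 4: 2(4,0)–2(4,1)=  → 0/1 unlike.
Total adjacent occupied pairs: 33; unlike-type pairs: 18.

18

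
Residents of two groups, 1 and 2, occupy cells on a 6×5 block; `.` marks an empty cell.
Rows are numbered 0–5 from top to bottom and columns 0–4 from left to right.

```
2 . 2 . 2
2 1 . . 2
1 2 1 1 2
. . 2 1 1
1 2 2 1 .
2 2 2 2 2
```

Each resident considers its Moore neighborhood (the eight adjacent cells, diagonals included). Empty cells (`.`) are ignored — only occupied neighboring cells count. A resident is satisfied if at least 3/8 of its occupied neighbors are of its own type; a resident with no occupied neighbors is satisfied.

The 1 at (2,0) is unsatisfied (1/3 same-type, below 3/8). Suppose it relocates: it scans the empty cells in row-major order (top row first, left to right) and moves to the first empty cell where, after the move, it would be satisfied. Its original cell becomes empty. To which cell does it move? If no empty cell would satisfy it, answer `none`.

Vacating (2,0). Empty cells in order:
  (0,1): 1/4 same-type → still unsatisfied.
  (0,3): 0/3 same-type → still unsatisfied.
  (1,2): 3/5 same-type → satisfied — stop here.

(1,2)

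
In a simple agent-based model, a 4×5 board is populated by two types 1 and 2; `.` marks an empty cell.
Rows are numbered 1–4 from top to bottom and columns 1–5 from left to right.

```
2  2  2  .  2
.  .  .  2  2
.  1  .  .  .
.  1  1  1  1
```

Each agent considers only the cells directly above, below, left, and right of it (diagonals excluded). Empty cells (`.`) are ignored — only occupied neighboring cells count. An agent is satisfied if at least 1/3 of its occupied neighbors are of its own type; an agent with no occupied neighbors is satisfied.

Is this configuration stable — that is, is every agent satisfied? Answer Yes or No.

Yes

Row 1: (1,1)2 1/1 ok · (1,2)2 2/2 ok · (1,3)2 1/1 ok · (1,5)2 1/1 ok
Row 2: (2,4)2 1/1 ok · (2,5)2 2/2 ok
Row 3: (3,2)1 1/1 ok
Row 4: (4,2)1 2/2 ok · (4,3)1 2/2 ok · (4,4)1 2/2 ok · (4,5)1 1/1 ok
All meet the threshold, so the configuration is stable.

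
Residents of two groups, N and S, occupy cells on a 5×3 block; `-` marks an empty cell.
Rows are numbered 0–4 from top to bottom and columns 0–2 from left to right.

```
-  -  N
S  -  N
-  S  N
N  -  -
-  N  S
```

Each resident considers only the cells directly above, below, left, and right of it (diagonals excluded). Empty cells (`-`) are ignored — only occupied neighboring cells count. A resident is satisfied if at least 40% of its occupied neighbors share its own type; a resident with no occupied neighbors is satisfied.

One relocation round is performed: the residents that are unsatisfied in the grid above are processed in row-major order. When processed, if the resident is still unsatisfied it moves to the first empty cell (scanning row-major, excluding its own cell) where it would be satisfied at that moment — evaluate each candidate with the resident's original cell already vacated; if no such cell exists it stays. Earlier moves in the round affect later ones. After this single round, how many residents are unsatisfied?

0

Initially unsatisfied (in order): (2,1), (4,1), (4,2).
  (2,1) → (0,0).
  (4,1) → (0,1).
  (4,2): now satisfied by earlier moves; stays.
Resulting grid:
S N N
S - N
- - N
N - -
- - S
All satisfied now.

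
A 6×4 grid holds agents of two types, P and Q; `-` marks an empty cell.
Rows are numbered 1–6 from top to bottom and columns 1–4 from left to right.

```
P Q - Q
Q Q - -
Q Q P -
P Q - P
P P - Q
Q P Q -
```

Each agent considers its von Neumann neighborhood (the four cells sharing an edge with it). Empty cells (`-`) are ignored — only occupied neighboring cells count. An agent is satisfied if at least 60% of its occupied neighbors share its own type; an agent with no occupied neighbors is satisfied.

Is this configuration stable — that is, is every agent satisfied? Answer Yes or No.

(1,1)P 0/2 unhappy
(1,2)Q 1/2 unhappy
(1,4)Q 0/0 ok
(2,1)Q 2/3 ok
(2,2)Q 3/3 ok
(3,1)Q 2/3 ok
(3,2)Q 3/4 ok
(3,3)P 0/1 unhappy
(4,1)P 1/3 unhappy
(4,2)Q 1/3 unhappy
(4,4)P 0/1 unhappy
(5,1)P 2/3 ok
(5,2)P 2/3 ok
(5,4)Q 0/1 unhappy
(6,1)Q 0/2 unhappy
(6,2)P 1/3 unhappy
(6,3)Q 0/1 unhappy
For instance (1,1) has only 0/2 same-type neighbors, below 3/5.

No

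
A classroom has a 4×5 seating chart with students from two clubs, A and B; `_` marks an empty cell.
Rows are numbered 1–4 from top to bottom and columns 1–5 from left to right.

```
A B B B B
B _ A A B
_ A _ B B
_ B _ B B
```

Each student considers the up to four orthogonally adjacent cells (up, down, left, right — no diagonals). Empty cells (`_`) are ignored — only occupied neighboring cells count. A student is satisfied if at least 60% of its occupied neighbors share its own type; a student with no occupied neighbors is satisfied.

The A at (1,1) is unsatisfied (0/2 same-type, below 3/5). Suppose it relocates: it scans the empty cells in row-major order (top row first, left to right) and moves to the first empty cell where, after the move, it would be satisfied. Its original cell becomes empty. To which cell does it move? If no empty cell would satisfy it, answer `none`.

Vacating (1,1). Empty cells in order:
  (2,2): 2/4 same-type → still unsatisfied.
  (3,1): 1/2 same-type → still unsatisfied.
  (3,3): 2/3 same-type → satisfied — stop here.

(3,3)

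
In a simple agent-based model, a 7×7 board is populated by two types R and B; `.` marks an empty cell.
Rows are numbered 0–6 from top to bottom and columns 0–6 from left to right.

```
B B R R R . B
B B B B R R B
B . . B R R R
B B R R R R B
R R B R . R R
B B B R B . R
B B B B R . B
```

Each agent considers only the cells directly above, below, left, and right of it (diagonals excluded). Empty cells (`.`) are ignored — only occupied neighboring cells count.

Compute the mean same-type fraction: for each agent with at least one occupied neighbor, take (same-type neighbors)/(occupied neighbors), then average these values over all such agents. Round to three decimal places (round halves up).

0.610

Row 0: (0,0)B 2/2 · (0,1)B 2/3 · (0,2)R 1/3 · (0,3)R 2/3 · (0,4)R 2/2 · (0,6)B 1/1
Row 1: (1,0)B 3/3 · (1,1)B 3/3 · (1,2)B 2/3 · (1,3)B 2/4 · (1,4)R 3/4 · (1,5)R 2/3 · (1,6)B 1/3
Row 2: (2,0)B 2/2 · (2,3)B 1/3 · (2,4)R 3/4 · (2,5)R 4/4 · (2,6)R 1/3
Row 3: (3,0)B 2/3 · (3,1)B 1/3 · (3,2)R 1/3 · (3,3)R 3/4 · (3,4)R 3/3 · (3,5)R 3/4 · (3,6)B 0/3
Row 4: (4,0)R 1/3 · (4,1)R 1/4 · (4,2)B 1/4 · (4,3)R 2/3 · (4,5)R 2/2 · (4,6)R 2/3
Row 5: (5,0)B 2/3 · (5,1)B 3/4 · (5,2)B 3/4 · (5,3)R 1/4 · (5,4)B 0/2 · (5,6)R 1/2
Row 6: (6,0)B 2/2 · (6,1)B 3/3 · (6,2)B 3/3 · (6,3)B 1/3 · (6,4)R 0/2 · (6,6)B 0/1
Sum over 43 agents: 2/2 + 2/3 + 1/3 + 2/3 + 2/2 + 1/1 + 3/3 + 3/3 + 2/3 + 2/4 + 3/4 + 2/3 + 1/3 + 2/2 + 1/3 + 3/4 + 4/4 + 1/3 + 2/3 + 1/3 + 1/3 + 3/4 + 3/3 + 3/4 + 0/3 + 1/3 + 1/4 + 1/4 + 2/3 + 2/2 + 2/3 + 2/3 + 3/4 + 3/4 + 1/4 + 0/2 + 1/2 + 2/2 + 3/3 + 3/3 + 1/3 + 0/2 + 0/1 = 105/4; mean = 105/4 ÷ 43 = 105/172 = 0.610465… → 0.610.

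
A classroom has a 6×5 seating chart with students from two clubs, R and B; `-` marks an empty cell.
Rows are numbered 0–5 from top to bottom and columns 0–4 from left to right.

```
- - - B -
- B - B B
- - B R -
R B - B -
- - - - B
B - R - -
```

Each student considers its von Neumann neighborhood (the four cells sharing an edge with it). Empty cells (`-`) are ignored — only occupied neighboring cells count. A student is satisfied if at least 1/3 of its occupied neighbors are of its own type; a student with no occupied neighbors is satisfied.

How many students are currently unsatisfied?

5

Row 0: (0,3)B 1/1 ok
Row 1: (1,1)B 0/0 ok · (1,3)B 2/3 ok · (1,4)B 1/1 ok
Row 2: (2,2)B 0/1 unhappy · (2,3)R 0/3 unhappy
Row 3: (3,0)R 0/1 unhappy · (3,1)B 0/1 unhappy · (3,3)B 0/1 unhappy
Row 4: (4,4)B 0/0 ok
Row 5: (5,0)B 0/0 ok · (5,2)R 0/0 ok
Unsatisfied: (2,2), (2,3), (3,0), (3,1), (3,3) — 5 in total.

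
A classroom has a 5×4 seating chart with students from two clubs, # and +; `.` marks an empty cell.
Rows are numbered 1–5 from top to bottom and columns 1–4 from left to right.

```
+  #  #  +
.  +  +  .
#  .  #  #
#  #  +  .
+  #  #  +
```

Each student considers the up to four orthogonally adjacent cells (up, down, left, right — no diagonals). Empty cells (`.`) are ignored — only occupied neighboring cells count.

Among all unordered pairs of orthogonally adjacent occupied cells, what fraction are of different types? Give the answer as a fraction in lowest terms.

11/18

Scan each occupied cell's neighbors to the right and below so each pair is counted once.
Row 1: +(1,1)–#(1,2)≠ #(1,2)–#(1,3)= #(1,2)–+(2,2)≠ #(1,3)–+(1,4)≠ #(1,3)–+(2,3)≠  → 4/5 unlike.
Row 2: +(2,2)–+(2,3)= +(2,3)–#(3,3)≠  → 1/2 unlike.
Row 3: #(3,1)–#(4,1)= #(3,3)–#(3,4)= #(3,3)–+(4,3)≠  → 1/3 unlike.
Row 4: #(4,1)–#(4,2)= #(4,1)–+(5,1)≠ #(4,2)–+(4,3)≠ #(4,2)–#(5,2)= +(4,3)–#(5,3)≠  → 3/5 unlike.
Row 5: +(5,1)–#(5,2)≠ #(5,2)–#(5,3)= #(5,3)–+(5,4)≠  → 2/3 unlike.
Total adjacent occupied pairs: 18; unlike-type pairs: 11.
11/18 is already in lowest terms.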